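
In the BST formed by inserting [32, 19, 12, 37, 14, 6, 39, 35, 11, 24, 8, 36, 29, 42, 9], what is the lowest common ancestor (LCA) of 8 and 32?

Tree insertion order: [32, 19, 12, 37, 14, 6, 39, 35, 11, 24, 8, 36, 29, 42, 9]
Tree (level-order array): [32, 19, 37, 12, 24, 35, 39, 6, 14, None, 29, None, 36, None, 42, None, 11, None, None, None, None, None, None, None, None, 8, None, None, 9]
In a BST, the LCA of p=8, q=32 is the first node v on the
root-to-leaf path with p <= v <= q (go left if both < v, right if both > v).
Walk from root:
  at 32: 8 <= 32 <= 32, this is the LCA
LCA = 32


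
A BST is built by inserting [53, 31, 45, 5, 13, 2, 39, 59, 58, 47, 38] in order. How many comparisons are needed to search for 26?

Search path for 26: 53 -> 31 -> 5 -> 13
Found: False
Comparisons: 4


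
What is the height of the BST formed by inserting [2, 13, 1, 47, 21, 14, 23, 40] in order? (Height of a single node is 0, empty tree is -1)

Insertion order: [2, 13, 1, 47, 21, 14, 23, 40]
Tree (level-order array): [2, 1, 13, None, None, None, 47, 21, None, 14, 23, None, None, None, 40]
Compute height bottom-up (empty subtree = -1):
  height(1) = 1 + max(-1, -1) = 0
  height(14) = 1 + max(-1, -1) = 0
  height(40) = 1 + max(-1, -1) = 0
  height(23) = 1 + max(-1, 0) = 1
  height(21) = 1 + max(0, 1) = 2
  height(47) = 1 + max(2, -1) = 3
  height(13) = 1 + max(-1, 3) = 4
  height(2) = 1 + max(0, 4) = 5
Height = 5


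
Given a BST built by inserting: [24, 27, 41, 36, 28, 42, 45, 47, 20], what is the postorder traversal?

Tree insertion order: [24, 27, 41, 36, 28, 42, 45, 47, 20]
Tree (level-order array): [24, 20, 27, None, None, None, 41, 36, 42, 28, None, None, 45, None, None, None, 47]
Postorder traversal: [20, 28, 36, 47, 45, 42, 41, 27, 24]


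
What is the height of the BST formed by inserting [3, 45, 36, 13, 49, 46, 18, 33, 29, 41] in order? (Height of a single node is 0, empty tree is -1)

Insertion order: [3, 45, 36, 13, 49, 46, 18, 33, 29, 41]
Tree (level-order array): [3, None, 45, 36, 49, 13, 41, 46, None, None, 18, None, None, None, None, None, 33, 29]
Compute height bottom-up (empty subtree = -1):
  height(29) = 1 + max(-1, -1) = 0
  height(33) = 1 + max(0, -1) = 1
  height(18) = 1 + max(-1, 1) = 2
  height(13) = 1 + max(-1, 2) = 3
  height(41) = 1 + max(-1, -1) = 0
  height(36) = 1 + max(3, 0) = 4
  height(46) = 1 + max(-1, -1) = 0
  height(49) = 1 + max(0, -1) = 1
  height(45) = 1 + max(4, 1) = 5
  height(3) = 1 + max(-1, 5) = 6
Height = 6


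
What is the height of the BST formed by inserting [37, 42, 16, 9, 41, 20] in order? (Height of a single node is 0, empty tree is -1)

Insertion order: [37, 42, 16, 9, 41, 20]
Tree (level-order array): [37, 16, 42, 9, 20, 41]
Compute height bottom-up (empty subtree = -1):
  height(9) = 1 + max(-1, -1) = 0
  height(20) = 1 + max(-1, -1) = 0
  height(16) = 1 + max(0, 0) = 1
  height(41) = 1 + max(-1, -1) = 0
  height(42) = 1 + max(0, -1) = 1
  height(37) = 1 + max(1, 1) = 2
Height = 2


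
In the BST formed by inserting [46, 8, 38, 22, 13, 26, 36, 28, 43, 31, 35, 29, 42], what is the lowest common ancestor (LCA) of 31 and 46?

Tree insertion order: [46, 8, 38, 22, 13, 26, 36, 28, 43, 31, 35, 29, 42]
Tree (level-order array): [46, 8, None, None, 38, 22, 43, 13, 26, 42, None, None, None, None, 36, None, None, 28, None, None, 31, 29, 35]
In a BST, the LCA of p=31, q=46 is the first node v on the
root-to-leaf path with p <= v <= q (go left if both < v, right if both > v).
Walk from root:
  at 46: 31 <= 46 <= 46, this is the LCA
LCA = 46


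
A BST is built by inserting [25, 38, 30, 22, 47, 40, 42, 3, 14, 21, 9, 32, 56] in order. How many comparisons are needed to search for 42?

Search path for 42: 25 -> 38 -> 47 -> 40 -> 42
Found: True
Comparisons: 5


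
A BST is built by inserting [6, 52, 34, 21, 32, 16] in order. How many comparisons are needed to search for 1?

Search path for 1: 6
Found: False
Comparisons: 1


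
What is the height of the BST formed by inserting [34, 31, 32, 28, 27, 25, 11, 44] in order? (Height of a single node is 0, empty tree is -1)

Insertion order: [34, 31, 32, 28, 27, 25, 11, 44]
Tree (level-order array): [34, 31, 44, 28, 32, None, None, 27, None, None, None, 25, None, 11]
Compute height bottom-up (empty subtree = -1):
  height(11) = 1 + max(-1, -1) = 0
  height(25) = 1 + max(0, -1) = 1
  height(27) = 1 + max(1, -1) = 2
  height(28) = 1 + max(2, -1) = 3
  height(32) = 1 + max(-1, -1) = 0
  height(31) = 1 + max(3, 0) = 4
  height(44) = 1 + max(-1, -1) = 0
  height(34) = 1 + max(4, 0) = 5
Height = 5


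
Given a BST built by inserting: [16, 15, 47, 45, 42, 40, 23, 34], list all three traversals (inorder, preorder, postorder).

Tree insertion order: [16, 15, 47, 45, 42, 40, 23, 34]
Tree (level-order array): [16, 15, 47, None, None, 45, None, 42, None, 40, None, 23, None, None, 34]
Inorder (L, root, R): [15, 16, 23, 34, 40, 42, 45, 47]
Preorder (root, L, R): [16, 15, 47, 45, 42, 40, 23, 34]
Postorder (L, R, root): [15, 34, 23, 40, 42, 45, 47, 16]


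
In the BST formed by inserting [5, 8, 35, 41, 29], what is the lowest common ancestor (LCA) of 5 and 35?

Tree insertion order: [5, 8, 35, 41, 29]
Tree (level-order array): [5, None, 8, None, 35, 29, 41]
In a BST, the LCA of p=5, q=35 is the first node v on the
root-to-leaf path with p <= v <= q (go left if both < v, right if both > v).
Walk from root:
  at 5: 5 <= 5 <= 35, this is the LCA
LCA = 5


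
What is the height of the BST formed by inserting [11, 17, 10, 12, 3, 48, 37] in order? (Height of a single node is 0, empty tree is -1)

Insertion order: [11, 17, 10, 12, 3, 48, 37]
Tree (level-order array): [11, 10, 17, 3, None, 12, 48, None, None, None, None, 37]
Compute height bottom-up (empty subtree = -1):
  height(3) = 1 + max(-1, -1) = 0
  height(10) = 1 + max(0, -1) = 1
  height(12) = 1 + max(-1, -1) = 0
  height(37) = 1 + max(-1, -1) = 0
  height(48) = 1 + max(0, -1) = 1
  height(17) = 1 + max(0, 1) = 2
  height(11) = 1 + max(1, 2) = 3
Height = 3


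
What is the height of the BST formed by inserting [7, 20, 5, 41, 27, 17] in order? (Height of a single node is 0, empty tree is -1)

Insertion order: [7, 20, 5, 41, 27, 17]
Tree (level-order array): [7, 5, 20, None, None, 17, 41, None, None, 27]
Compute height bottom-up (empty subtree = -1):
  height(5) = 1 + max(-1, -1) = 0
  height(17) = 1 + max(-1, -1) = 0
  height(27) = 1 + max(-1, -1) = 0
  height(41) = 1 + max(0, -1) = 1
  height(20) = 1 + max(0, 1) = 2
  height(7) = 1 + max(0, 2) = 3
Height = 3


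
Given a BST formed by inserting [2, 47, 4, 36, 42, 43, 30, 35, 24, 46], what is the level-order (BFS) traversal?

Tree insertion order: [2, 47, 4, 36, 42, 43, 30, 35, 24, 46]
Tree (level-order array): [2, None, 47, 4, None, None, 36, 30, 42, 24, 35, None, 43, None, None, None, None, None, 46]
BFS from the root, enqueuing left then right child of each popped node:
  queue [2] -> pop 2, enqueue [47], visited so far: [2]
  queue [47] -> pop 47, enqueue [4], visited so far: [2, 47]
  queue [4] -> pop 4, enqueue [36], visited so far: [2, 47, 4]
  queue [36] -> pop 36, enqueue [30, 42], visited so far: [2, 47, 4, 36]
  queue [30, 42] -> pop 30, enqueue [24, 35], visited so far: [2, 47, 4, 36, 30]
  queue [42, 24, 35] -> pop 42, enqueue [43], visited so far: [2, 47, 4, 36, 30, 42]
  queue [24, 35, 43] -> pop 24, enqueue [none], visited so far: [2, 47, 4, 36, 30, 42, 24]
  queue [35, 43] -> pop 35, enqueue [none], visited so far: [2, 47, 4, 36, 30, 42, 24, 35]
  queue [43] -> pop 43, enqueue [46], visited so far: [2, 47, 4, 36, 30, 42, 24, 35, 43]
  queue [46] -> pop 46, enqueue [none], visited so far: [2, 47, 4, 36, 30, 42, 24, 35, 43, 46]
Result: [2, 47, 4, 36, 30, 42, 24, 35, 43, 46]


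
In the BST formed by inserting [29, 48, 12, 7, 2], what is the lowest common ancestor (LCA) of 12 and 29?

Tree insertion order: [29, 48, 12, 7, 2]
Tree (level-order array): [29, 12, 48, 7, None, None, None, 2]
In a BST, the LCA of p=12, q=29 is the first node v on the
root-to-leaf path with p <= v <= q (go left if both < v, right if both > v).
Walk from root:
  at 29: 12 <= 29 <= 29, this is the LCA
LCA = 29


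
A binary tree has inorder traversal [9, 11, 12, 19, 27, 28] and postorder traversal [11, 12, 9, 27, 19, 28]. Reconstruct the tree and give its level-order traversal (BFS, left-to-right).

Inorder:   [9, 11, 12, 19, 27, 28]
Postorder: [11, 12, 9, 27, 19, 28]
Algorithm: postorder visits root last, so walk postorder right-to-left;
each value is the root of the current inorder slice — split it at that
value, recurse on the right subtree first, then the left.
Recursive splits:
  root=28; inorder splits into left=[9, 11, 12, 19, 27], right=[]
  root=19; inorder splits into left=[9, 11, 12], right=[27]
  root=27; inorder splits into left=[], right=[]
  root=9; inorder splits into left=[], right=[11, 12]
  root=12; inorder splits into left=[11], right=[]
  root=11; inorder splits into left=[], right=[]
Reconstructed level-order: [28, 19, 9, 27, 12, 11]


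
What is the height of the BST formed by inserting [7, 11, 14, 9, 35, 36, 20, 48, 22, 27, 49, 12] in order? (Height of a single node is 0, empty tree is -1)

Insertion order: [7, 11, 14, 9, 35, 36, 20, 48, 22, 27, 49, 12]
Tree (level-order array): [7, None, 11, 9, 14, None, None, 12, 35, None, None, 20, 36, None, 22, None, 48, None, 27, None, 49]
Compute height bottom-up (empty subtree = -1):
  height(9) = 1 + max(-1, -1) = 0
  height(12) = 1 + max(-1, -1) = 0
  height(27) = 1 + max(-1, -1) = 0
  height(22) = 1 + max(-1, 0) = 1
  height(20) = 1 + max(-1, 1) = 2
  height(49) = 1 + max(-1, -1) = 0
  height(48) = 1 + max(-1, 0) = 1
  height(36) = 1 + max(-1, 1) = 2
  height(35) = 1 + max(2, 2) = 3
  height(14) = 1 + max(0, 3) = 4
  height(11) = 1 + max(0, 4) = 5
  height(7) = 1 + max(-1, 5) = 6
Height = 6


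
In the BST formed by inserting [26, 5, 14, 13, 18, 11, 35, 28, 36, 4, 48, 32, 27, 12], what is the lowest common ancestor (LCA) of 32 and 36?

Tree insertion order: [26, 5, 14, 13, 18, 11, 35, 28, 36, 4, 48, 32, 27, 12]
Tree (level-order array): [26, 5, 35, 4, 14, 28, 36, None, None, 13, 18, 27, 32, None, 48, 11, None, None, None, None, None, None, None, None, None, None, 12]
In a BST, the LCA of p=32, q=36 is the first node v on the
root-to-leaf path with p <= v <= q (go left if both < v, right if both > v).
Walk from root:
  at 26: both 32 and 36 > 26, go right
  at 35: 32 <= 35 <= 36, this is the LCA
LCA = 35


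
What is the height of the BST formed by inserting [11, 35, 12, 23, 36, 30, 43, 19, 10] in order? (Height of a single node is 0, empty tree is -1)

Insertion order: [11, 35, 12, 23, 36, 30, 43, 19, 10]
Tree (level-order array): [11, 10, 35, None, None, 12, 36, None, 23, None, 43, 19, 30]
Compute height bottom-up (empty subtree = -1):
  height(10) = 1 + max(-1, -1) = 0
  height(19) = 1 + max(-1, -1) = 0
  height(30) = 1 + max(-1, -1) = 0
  height(23) = 1 + max(0, 0) = 1
  height(12) = 1 + max(-1, 1) = 2
  height(43) = 1 + max(-1, -1) = 0
  height(36) = 1 + max(-1, 0) = 1
  height(35) = 1 + max(2, 1) = 3
  height(11) = 1 + max(0, 3) = 4
Height = 4


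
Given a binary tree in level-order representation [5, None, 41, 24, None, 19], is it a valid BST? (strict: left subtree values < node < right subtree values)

Level-order array: [5, None, 41, 24, None, 19]
Validate using subtree bounds (lo, hi): at each node, require lo < value < hi,
then recurse left with hi=value and right with lo=value.
Preorder trace (stopping at first violation):
  at node 5 with bounds (-inf, +inf): OK
  at node 41 with bounds (5, +inf): OK
  at node 24 with bounds (5, 41): OK
  at node 19 with bounds (5, 24): OK
No violation found at any node.
Result: Valid BST


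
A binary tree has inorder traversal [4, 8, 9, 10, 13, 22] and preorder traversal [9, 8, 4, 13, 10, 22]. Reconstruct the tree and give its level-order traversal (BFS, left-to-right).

Inorder:  [4, 8, 9, 10, 13, 22]
Preorder: [9, 8, 4, 13, 10, 22]
Algorithm: preorder visits root first, so consume preorder in order;
for each root, split the current inorder slice at that value into
left-subtree inorder and right-subtree inorder, then recurse.
Recursive splits:
  root=9; inorder splits into left=[4, 8], right=[10, 13, 22]
  root=8; inorder splits into left=[4], right=[]
  root=4; inorder splits into left=[], right=[]
  root=13; inorder splits into left=[10], right=[22]
  root=10; inorder splits into left=[], right=[]
  root=22; inorder splits into left=[], right=[]
Reconstructed level-order: [9, 8, 13, 4, 10, 22]


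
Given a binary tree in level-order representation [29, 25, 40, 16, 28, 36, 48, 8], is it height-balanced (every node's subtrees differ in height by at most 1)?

Tree (level-order array): [29, 25, 40, 16, 28, 36, 48, 8]
Definition: a tree is height-balanced if, at every node, |h(left) - h(right)| <= 1 (empty subtree has height -1).
Bottom-up per-node check:
  node 8: h_left=-1, h_right=-1, diff=0 [OK], height=0
  node 16: h_left=0, h_right=-1, diff=1 [OK], height=1
  node 28: h_left=-1, h_right=-1, diff=0 [OK], height=0
  node 25: h_left=1, h_right=0, diff=1 [OK], height=2
  node 36: h_left=-1, h_right=-1, diff=0 [OK], height=0
  node 48: h_left=-1, h_right=-1, diff=0 [OK], height=0
  node 40: h_left=0, h_right=0, diff=0 [OK], height=1
  node 29: h_left=2, h_right=1, diff=1 [OK], height=3
All nodes satisfy the balance condition.
Result: Balanced


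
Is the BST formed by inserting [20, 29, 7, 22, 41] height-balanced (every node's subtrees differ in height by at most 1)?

Tree (level-order array): [20, 7, 29, None, None, 22, 41]
Definition: a tree is height-balanced if, at every node, |h(left) - h(right)| <= 1 (empty subtree has height -1).
Bottom-up per-node check:
  node 7: h_left=-1, h_right=-1, diff=0 [OK], height=0
  node 22: h_left=-1, h_right=-1, diff=0 [OK], height=0
  node 41: h_left=-1, h_right=-1, diff=0 [OK], height=0
  node 29: h_left=0, h_right=0, diff=0 [OK], height=1
  node 20: h_left=0, h_right=1, diff=1 [OK], height=2
All nodes satisfy the balance condition.
Result: Balanced


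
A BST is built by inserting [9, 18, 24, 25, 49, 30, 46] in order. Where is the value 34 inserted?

Starting tree (level order): [9, None, 18, None, 24, None, 25, None, 49, 30, None, None, 46]
Insertion path: 9 -> 18 -> 24 -> 25 -> 49 -> 30 -> 46
Result: insert 34 as left child of 46
Final tree (level order): [9, None, 18, None, 24, None, 25, None, 49, 30, None, None, 46, 34]


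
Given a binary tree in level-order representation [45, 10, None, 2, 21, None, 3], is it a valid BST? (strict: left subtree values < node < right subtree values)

Level-order array: [45, 10, None, 2, 21, None, 3]
Validate using subtree bounds (lo, hi): at each node, require lo < value < hi,
then recurse left with hi=value and right with lo=value.
Preorder trace (stopping at first violation):
  at node 45 with bounds (-inf, +inf): OK
  at node 10 with bounds (-inf, 45): OK
  at node 2 with bounds (-inf, 10): OK
  at node 3 with bounds (2, 10): OK
  at node 21 with bounds (10, 45): OK
No violation found at any node.
Result: Valid BST


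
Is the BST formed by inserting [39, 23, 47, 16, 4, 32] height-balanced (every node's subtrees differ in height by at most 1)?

Tree (level-order array): [39, 23, 47, 16, 32, None, None, 4]
Definition: a tree is height-balanced if, at every node, |h(left) - h(right)| <= 1 (empty subtree has height -1).
Bottom-up per-node check:
  node 4: h_left=-1, h_right=-1, diff=0 [OK], height=0
  node 16: h_left=0, h_right=-1, diff=1 [OK], height=1
  node 32: h_left=-1, h_right=-1, diff=0 [OK], height=0
  node 23: h_left=1, h_right=0, diff=1 [OK], height=2
  node 47: h_left=-1, h_right=-1, diff=0 [OK], height=0
  node 39: h_left=2, h_right=0, diff=2 [FAIL (|2-0|=2 > 1)], height=3
Node 39 violates the condition: |2 - 0| = 2 > 1.
Result: Not balanced


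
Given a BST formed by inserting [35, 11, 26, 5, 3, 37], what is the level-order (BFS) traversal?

Tree insertion order: [35, 11, 26, 5, 3, 37]
Tree (level-order array): [35, 11, 37, 5, 26, None, None, 3]
BFS from the root, enqueuing left then right child of each popped node:
  queue [35] -> pop 35, enqueue [11, 37], visited so far: [35]
  queue [11, 37] -> pop 11, enqueue [5, 26], visited so far: [35, 11]
  queue [37, 5, 26] -> pop 37, enqueue [none], visited so far: [35, 11, 37]
  queue [5, 26] -> pop 5, enqueue [3], visited so far: [35, 11, 37, 5]
  queue [26, 3] -> pop 26, enqueue [none], visited so far: [35, 11, 37, 5, 26]
  queue [3] -> pop 3, enqueue [none], visited so far: [35, 11, 37, 5, 26, 3]
Result: [35, 11, 37, 5, 26, 3]


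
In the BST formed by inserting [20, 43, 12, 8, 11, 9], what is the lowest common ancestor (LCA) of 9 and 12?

Tree insertion order: [20, 43, 12, 8, 11, 9]
Tree (level-order array): [20, 12, 43, 8, None, None, None, None, 11, 9]
In a BST, the LCA of p=9, q=12 is the first node v on the
root-to-leaf path with p <= v <= q (go left if both < v, right if both > v).
Walk from root:
  at 20: both 9 and 12 < 20, go left
  at 12: 9 <= 12 <= 12, this is the LCA
LCA = 12


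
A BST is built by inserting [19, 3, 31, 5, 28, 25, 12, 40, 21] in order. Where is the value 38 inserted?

Starting tree (level order): [19, 3, 31, None, 5, 28, 40, None, 12, 25, None, None, None, None, None, 21]
Insertion path: 19 -> 31 -> 40
Result: insert 38 as left child of 40
Final tree (level order): [19, 3, 31, None, 5, 28, 40, None, 12, 25, None, 38, None, None, None, 21]


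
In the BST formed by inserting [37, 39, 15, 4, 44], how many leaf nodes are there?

Tree built from: [37, 39, 15, 4, 44]
Tree (level-order array): [37, 15, 39, 4, None, None, 44]
Rule: A leaf has 0 children.
Per-node child counts:
  node 37: 2 child(ren)
  node 15: 1 child(ren)
  node 4: 0 child(ren)
  node 39: 1 child(ren)
  node 44: 0 child(ren)
Matching nodes: [4, 44]
Count of leaf nodes: 2


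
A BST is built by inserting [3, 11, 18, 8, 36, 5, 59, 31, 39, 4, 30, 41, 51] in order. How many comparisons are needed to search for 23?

Search path for 23: 3 -> 11 -> 18 -> 36 -> 31 -> 30
Found: False
Comparisons: 6


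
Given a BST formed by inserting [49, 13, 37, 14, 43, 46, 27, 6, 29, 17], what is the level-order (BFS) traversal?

Tree insertion order: [49, 13, 37, 14, 43, 46, 27, 6, 29, 17]
Tree (level-order array): [49, 13, None, 6, 37, None, None, 14, 43, None, 27, None, 46, 17, 29]
BFS from the root, enqueuing left then right child of each popped node:
  queue [49] -> pop 49, enqueue [13], visited so far: [49]
  queue [13] -> pop 13, enqueue [6, 37], visited so far: [49, 13]
  queue [6, 37] -> pop 6, enqueue [none], visited so far: [49, 13, 6]
  queue [37] -> pop 37, enqueue [14, 43], visited so far: [49, 13, 6, 37]
  queue [14, 43] -> pop 14, enqueue [27], visited so far: [49, 13, 6, 37, 14]
  queue [43, 27] -> pop 43, enqueue [46], visited so far: [49, 13, 6, 37, 14, 43]
  queue [27, 46] -> pop 27, enqueue [17, 29], visited so far: [49, 13, 6, 37, 14, 43, 27]
  queue [46, 17, 29] -> pop 46, enqueue [none], visited so far: [49, 13, 6, 37, 14, 43, 27, 46]
  queue [17, 29] -> pop 17, enqueue [none], visited so far: [49, 13, 6, 37, 14, 43, 27, 46, 17]
  queue [29] -> pop 29, enqueue [none], visited so far: [49, 13, 6, 37, 14, 43, 27, 46, 17, 29]
Result: [49, 13, 6, 37, 14, 43, 27, 46, 17, 29]


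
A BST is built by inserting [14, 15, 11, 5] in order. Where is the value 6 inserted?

Starting tree (level order): [14, 11, 15, 5]
Insertion path: 14 -> 11 -> 5
Result: insert 6 as right child of 5
Final tree (level order): [14, 11, 15, 5, None, None, None, None, 6]


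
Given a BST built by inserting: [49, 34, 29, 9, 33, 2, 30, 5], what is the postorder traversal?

Tree insertion order: [49, 34, 29, 9, 33, 2, 30, 5]
Tree (level-order array): [49, 34, None, 29, None, 9, 33, 2, None, 30, None, None, 5]
Postorder traversal: [5, 2, 9, 30, 33, 29, 34, 49]


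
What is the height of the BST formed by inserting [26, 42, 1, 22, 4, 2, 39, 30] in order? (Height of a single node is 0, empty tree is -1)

Insertion order: [26, 42, 1, 22, 4, 2, 39, 30]
Tree (level-order array): [26, 1, 42, None, 22, 39, None, 4, None, 30, None, 2]
Compute height bottom-up (empty subtree = -1):
  height(2) = 1 + max(-1, -1) = 0
  height(4) = 1 + max(0, -1) = 1
  height(22) = 1 + max(1, -1) = 2
  height(1) = 1 + max(-1, 2) = 3
  height(30) = 1 + max(-1, -1) = 0
  height(39) = 1 + max(0, -1) = 1
  height(42) = 1 + max(1, -1) = 2
  height(26) = 1 + max(3, 2) = 4
Height = 4


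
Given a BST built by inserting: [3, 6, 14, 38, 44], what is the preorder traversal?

Tree insertion order: [3, 6, 14, 38, 44]
Tree (level-order array): [3, None, 6, None, 14, None, 38, None, 44]
Preorder traversal: [3, 6, 14, 38, 44]


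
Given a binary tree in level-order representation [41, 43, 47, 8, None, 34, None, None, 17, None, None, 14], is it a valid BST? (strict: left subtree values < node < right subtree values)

Level-order array: [41, 43, 47, 8, None, 34, None, None, 17, None, None, 14]
Validate using subtree bounds (lo, hi): at each node, require lo < value < hi,
then recurse left with hi=value and right with lo=value.
Preorder trace (stopping at first violation):
  at node 41 with bounds (-inf, +inf): OK
  at node 43 with bounds (-inf, 41): VIOLATION
Node 43 violates its bound: not (-inf < 43 < 41).
Result: Not a valid BST


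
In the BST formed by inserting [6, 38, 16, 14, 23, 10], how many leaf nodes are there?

Tree built from: [6, 38, 16, 14, 23, 10]
Tree (level-order array): [6, None, 38, 16, None, 14, 23, 10]
Rule: A leaf has 0 children.
Per-node child counts:
  node 6: 1 child(ren)
  node 38: 1 child(ren)
  node 16: 2 child(ren)
  node 14: 1 child(ren)
  node 10: 0 child(ren)
  node 23: 0 child(ren)
Matching nodes: [10, 23]
Count of leaf nodes: 2


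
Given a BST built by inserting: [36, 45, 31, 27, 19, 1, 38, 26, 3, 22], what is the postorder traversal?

Tree insertion order: [36, 45, 31, 27, 19, 1, 38, 26, 3, 22]
Tree (level-order array): [36, 31, 45, 27, None, 38, None, 19, None, None, None, 1, 26, None, 3, 22]
Postorder traversal: [3, 1, 22, 26, 19, 27, 31, 38, 45, 36]


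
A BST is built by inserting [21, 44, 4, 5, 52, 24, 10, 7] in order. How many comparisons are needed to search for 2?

Search path for 2: 21 -> 4
Found: False
Comparisons: 2


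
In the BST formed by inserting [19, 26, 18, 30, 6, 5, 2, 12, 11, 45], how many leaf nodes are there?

Tree built from: [19, 26, 18, 30, 6, 5, 2, 12, 11, 45]
Tree (level-order array): [19, 18, 26, 6, None, None, 30, 5, 12, None, 45, 2, None, 11]
Rule: A leaf has 0 children.
Per-node child counts:
  node 19: 2 child(ren)
  node 18: 1 child(ren)
  node 6: 2 child(ren)
  node 5: 1 child(ren)
  node 2: 0 child(ren)
  node 12: 1 child(ren)
  node 11: 0 child(ren)
  node 26: 1 child(ren)
  node 30: 1 child(ren)
  node 45: 0 child(ren)
Matching nodes: [2, 11, 45]
Count of leaf nodes: 3


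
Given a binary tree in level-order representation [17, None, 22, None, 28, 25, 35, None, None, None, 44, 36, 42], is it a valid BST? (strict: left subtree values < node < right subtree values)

Level-order array: [17, None, 22, None, 28, 25, 35, None, None, None, 44, 36, 42]
Validate using subtree bounds (lo, hi): at each node, require lo < value < hi,
then recurse left with hi=value and right with lo=value.
Preorder trace (stopping at first violation):
  at node 17 with bounds (-inf, +inf): OK
  at node 22 with bounds (17, +inf): OK
  at node 28 with bounds (22, +inf): OK
  at node 25 with bounds (22, 28): OK
  at node 35 with bounds (28, +inf): OK
  at node 44 with bounds (35, +inf): OK
  at node 36 with bounds (35, 44): OK
  at node 42 with bounds (44, +inf): VIOLATION
Node 42 violates its bound: not (44 < 42 < +inf).
Result: Not a valid BST


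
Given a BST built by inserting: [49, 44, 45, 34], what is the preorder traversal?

Tree insertion order: [49, 44, 45, 34]
Tree (level-order array): [49, 44, None, 34, 45]
Preorder traversal: [49, 44, 34, 45]


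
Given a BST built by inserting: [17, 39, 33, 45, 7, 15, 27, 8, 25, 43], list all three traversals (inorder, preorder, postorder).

Tree insertion order: [17, 39, 33, 45, 7, 15, 27, 8, 25, 43]
Tree (level-order array): [17, 7, 39, None, 15, 33, 45, 8, None, 27, None, 43, None, None, None, 25]
Inorder (L, root, R): [7, 8, 15, 17, 25, 27, 33, 39, 43, 45]
Preorder (root, L, R): [17, 7, 15, 8, 39, 33, 27, 25, 45, 43]
Postorder (L, R, root): [8, 15, 7, 25, 27, 33, 43, 45, 39, 17]


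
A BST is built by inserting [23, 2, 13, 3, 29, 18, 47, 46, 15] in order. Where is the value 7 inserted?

Starting tree (level order): [23, 2, 29, None, 13, None, 47, 3, 18, 46, None, None, None, 15]
Insertion path: 23 -> 2 -> 13 -> 3
Result: insert 7 as right child of 3
Final tree (level order): [23, 2, 29, None, 13, None, 47, 3, 18, 46, None, None, 7, 15]


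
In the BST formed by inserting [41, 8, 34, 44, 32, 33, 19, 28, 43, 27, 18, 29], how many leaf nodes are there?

Tree built from: [41, 8, 34, 44, 32, 33, 19, 28, 43, 27, 18, 29]
Tree (level-order array): [41, 8, 44, None, 34, 43, None, 32, None, None, None, 19, 33, 18, 28, None, None, None, None, 27, 29]
Rule: A leaf has 0 children.
Per-node child counts:
  node 41: 2 child(ren)
  node 8: 1 child(ren)
  node 34: 1 child(ren)
  node 32: 2 child(ren)
  node 19: 2 child(ren)
  node 18: 0 child(ren)
  node 28: 2 child(ren)
  node 27: 0 child(ren)
  node 29: 0 child(ren)
  node 33: 0 child(ren)
  node 44: 1 child(ren)
  node 43: 0 child(ren)
Matching nodes: [18, 27, 29, 33, 43]
Count of leaf nodes: 5


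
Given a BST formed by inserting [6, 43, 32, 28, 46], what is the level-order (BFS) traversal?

Tree insertion order: [6, 43, 32, 28, 46]
Tree (level-order array): [6, None, 43, 32, 46, 28]
BFS from the root, enqueuing left then right child of each popped node:
  queue [6] -> pop 6, enqueue [43], visited so far: [6]
  queue [43] -> pop 43, enqueue [32, 46], visited so far: [6, 43]
  queue [32, 46] -> pop 32, enqueue [28], visited so far: [6, 43, 32]
  queue [46, 28] -> pop 46, enqueue [none], visited so far: [6, 43, 32, 46]
  queue [28] -> pop 28, enqueue [none], visited so far: [6, 43, 32, 46, 28]
Result: [6, 43, 32, 46, 28]


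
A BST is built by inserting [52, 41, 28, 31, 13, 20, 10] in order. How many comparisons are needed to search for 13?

Search path for 13: 52 -> 41 -> 28 -> 13
Found: True
Comparisons: 4


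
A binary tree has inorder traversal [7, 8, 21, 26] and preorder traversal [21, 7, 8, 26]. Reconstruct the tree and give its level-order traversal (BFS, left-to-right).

Inorder:  [7, 8, 21, 26]
Preorder: [21, 7, 8, 26]
Algorithm: preorder visits root first, so consume preorder in order;
for each root, split the current inorder slice at that value into
left-subtree inorder and right-subtree inorder, then recurse.
Recursive splits:
  root=21; inorder splits into left=[7, 8], right=[26]
  root=7; inorder splits into left=[], right=[8]
  root=8; inorder splits into left=[], right=[]
  root=26; inorder splits into left=[], right=[]
Reconstructed level-order: [21, 7, 26, 8]


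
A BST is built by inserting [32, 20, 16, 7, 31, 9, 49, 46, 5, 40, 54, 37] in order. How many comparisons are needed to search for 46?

Search path for 46: 32 -> 49 -> 46
Found: True
Comparisons: 3


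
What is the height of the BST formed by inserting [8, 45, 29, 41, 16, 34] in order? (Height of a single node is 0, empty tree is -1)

Insertion order: [8, 45, 29, 41, 16, 34]
Tree (level-order array): [8, None, 45, 29, None, 16, 41, None, None, 34]
Compute height bottom-up (empty subtree = -1):
  height(16) = 1 + max(-1, -1) = 0
  height(34) = 1 + max(-1, -1) = 0
  height(41) = 1 + max(0, -1) = 1
  height(29) = 1 + max(0, 1) = 2
  height(45) = 1 + max(2, -1) = 3
  height(8) = 1 + max(-1, 3) = 4
Height = 4


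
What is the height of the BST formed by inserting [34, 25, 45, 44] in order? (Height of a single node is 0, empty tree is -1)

Insertion order: [34, 25, 45, 44]
Tree (level-order array): [34, 25, 45, None, None, 44]
Compute height bottom-up (empty subtree = -1):
  height(25) = 1 + max(-1, -1) = 0
  height(44) = 1 + max(-1, -1) = 0
  height(45) = 1 + max(0, -1) = 1
  height(34) = 1 + max(0, 1) = 2
Height = 2


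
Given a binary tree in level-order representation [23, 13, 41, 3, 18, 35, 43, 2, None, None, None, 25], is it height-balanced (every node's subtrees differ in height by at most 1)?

Tree (level-order array): [23, 13, 41, 3, 18, 35, 43, 2, None, None, None, 25]
Definition: a tree is height-balanced if, at every node, |h(left) - h(right)| <= 1 (empty subtree has height -1).
Bottom-up per-node check:
  node 2: h_left=-1, h_right=-1, diff=0 [OK], height=0
  node 3: h_left=0, h_right=-1, diff=1 [OK], height=1
  node 18: h_left=-1, h_right=-1, diff=0 [OK], height=0
  node 13: h_left=1, h_right=0, diff=1 [OK], height=2
  node 25: h_left=-1, h_right=-1, diff=0 [OK], height=0
  node 35: h_left=0, h_right=-1, diff=1 [OK], height=1
  node 43: h_left=-1, h_right=-1, diff=0 [OK], height=0
  node 41: h_left=1, h_right=0, diff=1 [OK], height=2
  node 23: h_left=2, h_right=2, diff=0 [OK], height=3
All nodes satisfy the balance condition.
Result: Balanced


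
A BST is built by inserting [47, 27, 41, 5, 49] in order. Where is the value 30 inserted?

Starting tree (level order): [47, 27, 49, 5, 41]
Insertion path: 47 -> 27 -> 41
Result: insert 30 as left child of 41
Final tree (level order): [47, 27, 49, 5, 41, None, None, None, None, 30]


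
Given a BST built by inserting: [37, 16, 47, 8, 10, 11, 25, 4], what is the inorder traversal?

Tree insertion order: [37, 16, 47, 8, 10, 11, 25, 4]
Tree (level-order array): [37, 16, 47, 8, 25, None, None, 4, 10, None, None, None, None, None, 11]
Inorder traversal: [4, 8, 10, 11, 16, 25, 37, 47]


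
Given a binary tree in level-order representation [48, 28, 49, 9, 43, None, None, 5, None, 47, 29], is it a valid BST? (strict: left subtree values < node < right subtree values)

Level-order array: [48, 28, 49, 9, 43, None, None, 5, None, 47, 29]
Validate using subtree bounds (lo, hi): at each node, require lo < value < hi,
then recurse left with hi=value and right with lo=value.
Preorder trace (stopping at first violation):
  at node 48 with bounds (-inf, +inf): OK
  at node 28 with bounds (-inf, 48): OK
  at node 9 with bounds (-inf, 28): OK
  at node 5 with bounds (-inf, 9): OK
  at node 43 with bounds (28, 48): OK
  at node 47 with bounds (28, 43): VIOLATION
Node 47 violates its bound: not (28 < 47 < 43).
Result: Not a valid BST


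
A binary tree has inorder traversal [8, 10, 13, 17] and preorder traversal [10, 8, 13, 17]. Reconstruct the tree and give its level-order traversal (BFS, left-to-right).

Inorder:  [8, 10, 13, 17]
Preorder: [10, 8, 13, 17]
Algorithm: preorder visits root first, so consume preorder in order;
for each root, split the current inorder slice at that value into
left-subtree inorder and right-subtree inorder, then recurse.
Recursive splits:
  root=10; inorder splits into left=[8], right=[13, 17]
  root=8; inorder splits into left=[], right=[]
  root=13; inorder splits into left=[], right=[17]
  root=17; inorder splits into left=[], right=[]
Reconstructed level-order: [10, 8, 13, 17]


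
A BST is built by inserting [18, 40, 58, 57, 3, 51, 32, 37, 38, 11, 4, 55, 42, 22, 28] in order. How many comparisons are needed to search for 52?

Search path for 52: 18 -> 40 -> 58 -> 57 -> 51 -> 55
Found: False
Comparisons: 6


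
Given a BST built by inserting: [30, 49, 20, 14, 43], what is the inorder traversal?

Tree insertion order: [30, 49, 20, 14, 43]
Tree (level-order array): [30, 20, 49, 14, None, 43]
Inorder traversal: [14, 20, 30, 43, 49]


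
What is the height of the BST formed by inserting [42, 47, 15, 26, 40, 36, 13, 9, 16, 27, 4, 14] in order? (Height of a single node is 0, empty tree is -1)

Insertion order: [42, 47, 15, 26, 40, 36, 13, 9, 16, 27, 4, 14]
Tree (level-order array): [42, 15, 47, 13, 26, None, None, 9, 14, 16, 40, 4, None, None, None, None, None, 36, None, None, None, 27]
Compute height bottom-up (empty subtree = -1):
  height(4) = 1 + max(-1, -1) = 0
  height(9) = 1 + max(0, -1) = 1
  height(14) = 1 + max(-1, -1) = 0
  height(13) = 1 + max(1, 0) = 2
  height(16) = 1 + max(-1, -1) = 0
  height(27) = 1 + max(-1, -1) = 0
  height(36) = 1 + max(0, -1) = 1
  height(40) = 1 + max(1, -1) = 2
  height(26) = 1 + max(0, 2) = 3
  height(15) = 1 + max(2, 3) = 4
  height(47) = 1 + max(-1, -1) = 0
  height(42) = 1 + max(4, 0) = 5
Height = 5


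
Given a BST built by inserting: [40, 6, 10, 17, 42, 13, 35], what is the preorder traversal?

Tree insertion order: [40, 6, 10, 17, 42, 13, 35]
Tree (level-order array): [40, 6, 42, None, 10, None, None, None, 17, 13, 35]
Preorder traversal: [40, 6, 10, 17, 13, 35, 42]


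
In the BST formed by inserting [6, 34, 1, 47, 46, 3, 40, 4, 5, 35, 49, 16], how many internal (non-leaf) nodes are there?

Tree built from: [6, 34, 1, 47, 46, 3, 40, 4, 5, 35, 49, 16]
Tree (level-order array): [6, 1, 34, None, 3, 16, 47, None, 4, None, None, 46, 49, None, 5, 40, None, None, None, None, None, 35]
Rule: An internal node has at least one child.
Per-node child counts:
  node 6: 2 child(ren)
  node 1: 1 child(ren)
  node 3: 1 child(ren)
  node 4: 1 child(ren)
  node 5: 0 child(ren)
  node 34: 2 child(ren)
  node 16: 0 child(ren)
  node 47: 2 child(ren)
  node 46: 1 child(ren)
  node 40: 1 child(ren)
  node 35: 0 child(ren)
  node 49: 0 child(ren)
Matching nodes: [6, 1, 3, 4, 34, 47, 46, 40]
Count of internal (non-leaf) nodes: 8


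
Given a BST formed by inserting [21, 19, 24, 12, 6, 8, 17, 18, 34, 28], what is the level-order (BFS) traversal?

Tree insertion order: [21, 19, 24, 12, 6, 8, 17, 18, 34, 28]
Tree (level-order array): [21, 19, 24, 12, None, None, 34, 6, 17, 28, None, None, 8, None, 18]
BFS from the root, enqueuing left then right child of each popped node:
  queue [21] -> pop 21, enqueue [19, 24], visited so far: [21]
  queue [19, 24] -> pop 19, enqueue [12], visited so far: [21, 19]
  queue [24, 12] -> pop 24, enqueue [34], visited so far: [21, 19, 24]
  queue [12, 34] -> pop 12, enqueue [6, 17], visited so far: [21, 19, 24, 12]
  queue [34, 6, 17] -> pop 34, enqueue [28], visited so far: [21, 19, 24, 12, 34]
  queue [6, 17, 28] -> pop 6, enqueue [8], visited so far: [21, 19, 24, 12, 34, 6]
  queue [17, 28, 8] -> pop 17, enqueue [18], visited so far: [21, 19, 24, 12, 34, 6, 17]
  queue [28, 8, 18] -> pop 28, enqueue [none], visited so far: [21, 19, 24, 12, 34, 6, 17, 28]
  queue [8, 18] -> pop 8, enqueue [none], visited so far: [21, 19, 24, 12, 34, 6, 17, 28, 8]
  queue [18] -> pop 18, enqueue [none], visited so far: [21, 19, 24, 12, 34, 6, 17, 28, 8, 18]
Result: [21, 19, 24, 12, 34, 6, 17, 28, 8, 18]


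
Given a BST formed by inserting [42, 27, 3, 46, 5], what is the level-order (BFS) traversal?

Tree insertion order: [42, 27, 3, 46, 5]
Tree (level-order array): [42, 27, 46, 3, None, None, None, None, 5]
BFS from the root, enqueuing left then right child of each popped node:
  queue [42] -> pop 42, enqueue [27, 46], visited so far: [42]
  queue [27, 46] -> pop 27, enqueue [3], visited so far: [42, 27]
  queue [46, 3] -> pop 46, enqueue [none], visited so far: [42, 27, 46]
  queue [3] -> pop 3, enqueue [5], visited so far: [42, 27, 46, 3]
  queue [5] -> pop 5, enqueue [none], visited so far: [42, 27, 46, 3, 5]
Result: [42, 27, 46, 3, 5]


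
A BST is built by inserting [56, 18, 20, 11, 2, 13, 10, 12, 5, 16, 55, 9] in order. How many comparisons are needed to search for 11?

Search path for 11: 56 -> 18 -> 11
Found: True
Comparisons: 3


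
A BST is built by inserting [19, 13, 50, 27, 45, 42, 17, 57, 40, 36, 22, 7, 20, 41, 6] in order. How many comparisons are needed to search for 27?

Search path for 27: 19 -> 50 -> 27
Found: True
Comparisons: 3


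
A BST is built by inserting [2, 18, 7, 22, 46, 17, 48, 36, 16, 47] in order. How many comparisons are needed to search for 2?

Search path for 2: 2
Found: True
Comparisons: 1


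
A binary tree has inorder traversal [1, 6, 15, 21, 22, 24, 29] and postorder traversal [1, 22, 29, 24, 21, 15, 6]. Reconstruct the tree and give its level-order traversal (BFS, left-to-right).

Inorder:   [1, 6, 15, 21, 22, 24, 29]
Postorder: [1, 22, 29, 24, 21, 15, 6]
Algorithm: postorder visits root last, so walk postorder right-to-left;
each value is the root of the current inorder slice — split it at that
value, recurse on the right subtree first, then the left.
Recursive splits:
  root=6; inorder splits into left=[1], right=[15, 21, 22, 24, 29]
  root=15; inorder splits into left=[], right=[21, 22, 24, 29]
  root=21; inorder splits into left=[], right=[22, 24, 29]
  root=24; inorder splits into left=[22], right=[29]
  root=29; inorder splits into left=[], right=[]
  root=22; inorder splits into left=[], right=[]
  root=1; inorder splits into left=[], right=[]
Reconstructed level-order: [6, 1, 15, 21, 24, 22, 29]


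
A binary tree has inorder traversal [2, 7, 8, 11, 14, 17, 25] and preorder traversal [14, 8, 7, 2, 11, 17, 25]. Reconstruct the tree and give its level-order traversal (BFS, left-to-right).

Inorder:  [2, 7, 8, 11, 14, 17, 25]
Preorder: [14, 8, 7, 2, 11, 17, 25]
Algorithm: preorder visits root first, so consume preorder in order;
for each root, split the current inorder slice at that value into
left-subtree inorder and right-subtree inorder, then recurse.
Recursive splits:
  root=14; inorder splits into left=[2, 7, 8, 11], right=[17, 25]
  root=8; inorder splits into left=[2, 7], right=[11]
  root=7; inorder splits into left=[2], right=[]
  root=2; inorder splits into left=[], right=[]
  root=11; inorder splits into left=[], right=[]
  root=17; inorder splits into left=[], right=[25]
  root=25; inorder splits into left=[], right=[]
Reconstructed level-order: [14, 8, 17, 7, 11, 25, 2]


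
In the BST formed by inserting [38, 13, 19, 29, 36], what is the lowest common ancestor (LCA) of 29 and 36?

Tree insertion order: [38, 13, 19, 29, 36]
Tree (level-order array): [38, 13, None, None, 19, None, 29, None, 36]
In a BST, the LCA of p=29, q=36 is the first node v on the
root-to-leaf path with p <= v <= q (go left if both < v, right if both > v).
Walk from root:
  at 38: both 29 and 36 < 38, go left
  at 13: both 29 and 36 > 13, go right
  at 19: both 29 and 36 > 19, go right
  at 29: 29 <= 29 <= 36, this is the LCA
LCA = 29


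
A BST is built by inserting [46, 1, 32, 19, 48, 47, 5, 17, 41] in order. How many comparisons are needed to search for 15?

Search path for 15: 46 -> 1 -> 32 -> 19 -> 5 -> 17
Found: False
Comparisons: 6


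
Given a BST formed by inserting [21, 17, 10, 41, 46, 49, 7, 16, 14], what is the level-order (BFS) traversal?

Tree insertion order: [21, 17, 10, 41, 46, 49, 7, 16, 14]
Tree (level-order array): [21, 17, 41, 10, None, None, 46, 7, 16, None, 49, None, None, 14]
BFS from the root, enqueuing left then right child of each popped node:
  queue [21] -> pop 21, enqueue [17, 41], visited so far: [21]
  queue [17, 41] -> pop 17, enqueue [10], visited so far: [21, 17]
  queue [41, 10] -> pop 41, enqueue [46], visited so far: [21, 17, 41]
  queue [10, 46] -> pop 10, enqueue [7, 16], visited so far: [21, 17, 41, 10]
  queue [46, 7, 16] -> pop 46, enqueue [49], visited so far: [21, 17, 41, 10, 46]
  queue [7, 16, 49] -> pop 7, enqueue [none], visited so far: [21, 17, 41, 10, 46, 7]
  queue [16, 49] -> pop 16, enqueue [14], visited so far: [21, 17, 41, 10, 46, 7, 16]
  queue [49, 14] -> pop 49, enqueue [none], visited so far: [21, 17, 41, 10, 46, 7, 16, 49]
  queue [14] -> pop 14, enqueue [none], visited so far: [21, 17, 41, 10, 46, 7, 16, 49, 14]
Result: [21, 17, 41, 10, 46, 7, 16, 49, 14]


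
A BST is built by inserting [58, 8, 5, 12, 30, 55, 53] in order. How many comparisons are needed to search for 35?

Search path for 35: 58 -> 8 -> 12 -> 30 -> 55 -> 53
Found: False
Comparisons: 6


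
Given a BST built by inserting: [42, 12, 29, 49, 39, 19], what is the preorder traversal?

Tree insertion order: [42, 12, 29, 49, 39, 19]
Tree (level-order array): [42, 12, 49, None, 29, None, None, 19, 39]
Preorder traversal: [42, 12, 29, 19, 39, 49]


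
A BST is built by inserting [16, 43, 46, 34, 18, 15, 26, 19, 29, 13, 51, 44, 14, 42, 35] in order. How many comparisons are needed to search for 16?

Search path for 16: 16
Found: True
Comparisons: 1
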